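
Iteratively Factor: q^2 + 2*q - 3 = (q - 1)*(q + 3)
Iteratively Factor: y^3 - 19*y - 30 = (y - 5)*(y^2 + 5*y + 6) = (y - 5)*(y + 3)*(y + 2)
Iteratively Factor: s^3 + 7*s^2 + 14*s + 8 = (s + 1)*(s^2 + 6*s + 8) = (s + 1)*(s + 2)*(s + 4)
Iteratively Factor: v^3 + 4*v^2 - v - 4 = (v - 1)*(v^2 + 5*v + 4) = (v - 1)*(v + 4)*(v + 1)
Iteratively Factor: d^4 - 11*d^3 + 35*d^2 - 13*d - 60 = (d + 1)*(d^3 - 12*d^2 + 47*d - 60) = (d - 4)*(d + 1)*(d^2 - 8*d + 15) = (d - 5)*(d - 4)*(d + 1)*(d - 3)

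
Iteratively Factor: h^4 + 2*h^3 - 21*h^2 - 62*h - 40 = (h + 1)*(h^3 + h^2 - 22*h - 40) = (h - 5)*(h + 1)*(h^2 + 6*h + 8) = (h - 5)*(h + 1)*(h + 2)*(h + 4)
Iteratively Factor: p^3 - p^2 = (p)*(p^2 - p) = p^2*(p - 1)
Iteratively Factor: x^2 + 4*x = (x + 4)*(x)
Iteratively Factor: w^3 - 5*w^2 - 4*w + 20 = (w - 5)*(w^2 - 4) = (w - 5)*(w - 2)*(w + 2)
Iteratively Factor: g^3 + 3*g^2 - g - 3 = (g + 3)*(g^2 - 1) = (g + 1)*(g + 3)*(g - 1)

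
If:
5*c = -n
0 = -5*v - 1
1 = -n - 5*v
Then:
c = 0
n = 0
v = -1/5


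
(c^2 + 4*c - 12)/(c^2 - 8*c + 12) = (c + 6)/(c - 6)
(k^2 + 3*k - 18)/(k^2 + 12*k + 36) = (k - 3)/(k + 6)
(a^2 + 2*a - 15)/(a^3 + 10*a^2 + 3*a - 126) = (a + 5)/(a^2 + 13*a + 42)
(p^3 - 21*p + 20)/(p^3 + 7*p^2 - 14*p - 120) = (p - 1)/(p + 6)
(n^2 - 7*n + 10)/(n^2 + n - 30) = (n - 2)/(n + 6)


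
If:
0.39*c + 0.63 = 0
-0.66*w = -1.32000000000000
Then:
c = -1.62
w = 2.00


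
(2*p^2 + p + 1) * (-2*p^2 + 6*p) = -4*p^4 + 10*p^3 + 4*p^2 + 6*p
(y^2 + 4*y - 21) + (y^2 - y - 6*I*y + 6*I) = 2*y^2 + 3*y - 6*I*y - 21 + 6*I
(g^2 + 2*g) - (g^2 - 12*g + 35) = 14*g - 35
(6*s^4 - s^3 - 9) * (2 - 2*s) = -12*s^5 + 14*s^4 - 2*s^3 + 18*s - 18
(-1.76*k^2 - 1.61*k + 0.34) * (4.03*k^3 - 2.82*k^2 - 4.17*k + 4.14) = -7.0928*k^5 - 1.5251*k^4 + 13.2496*k^3 - 1.5315*k^2 - 8.0832*k + 1.4076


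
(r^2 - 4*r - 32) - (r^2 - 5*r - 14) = r - 18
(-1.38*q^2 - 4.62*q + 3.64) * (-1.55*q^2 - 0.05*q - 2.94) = 2.139*q^4 + 7.23*q^3 - 1.3538*q^2 + 13.4008*q - 10.7016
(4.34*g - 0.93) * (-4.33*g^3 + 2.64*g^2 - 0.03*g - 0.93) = -18.7922*g^4 + 15.4845*g^3 - 2.5854*g^2 - 4.0083*g + 0.8649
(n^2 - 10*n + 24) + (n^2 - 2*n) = 2*n^2 - 12*n + 24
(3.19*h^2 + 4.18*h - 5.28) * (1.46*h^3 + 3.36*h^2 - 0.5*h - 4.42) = 4.6574*h^5 + 16.8212*h^4 + 4.741*h^3 - 33.9306*h^2 - 15.8356*h + 23.3376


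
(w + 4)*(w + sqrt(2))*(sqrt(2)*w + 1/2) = sqrt(2)*w^3 + 5*w^2/2 + 4*sqrt(2)*w^2 + sqrt(2)*w/2 + 10*w + 2*sqrt(2)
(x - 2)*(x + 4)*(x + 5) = x^3 + 7*x^2 + 2*x - 40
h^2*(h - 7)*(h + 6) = h^4 - h^3 - 42*h^2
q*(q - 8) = q^2 - 8*q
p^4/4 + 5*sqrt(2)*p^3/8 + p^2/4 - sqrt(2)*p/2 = p*(p/2 + sqrt(2)/2)*(p/2 + sqrt(2))*(p - sqrt(2)/2)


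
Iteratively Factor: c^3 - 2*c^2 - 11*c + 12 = (c + 3)*(c^2 - 5*c + 4) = (c - 1)*(c + 3)*(c - 4)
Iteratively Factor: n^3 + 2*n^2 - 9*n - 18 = (n - 3)*(n^2 + 5*n + 6) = (n - 3)*(n + 2)*(n + 3)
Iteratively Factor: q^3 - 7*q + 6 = (q - 1)*(q^2 + q - 6) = (q - 2)*(q - 1)*(q + 3)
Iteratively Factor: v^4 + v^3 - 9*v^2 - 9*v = (v - 3)*(v^3 + 4*v^2 + 3*v) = (v - 3)*(v + 3)*(v^2 + v) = v*(v - 3)*(v + 3)*(v + 1)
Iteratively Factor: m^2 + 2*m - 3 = (m - 1)*(m + 3)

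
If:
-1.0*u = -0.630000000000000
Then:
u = 0.63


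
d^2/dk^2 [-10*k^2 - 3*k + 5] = -20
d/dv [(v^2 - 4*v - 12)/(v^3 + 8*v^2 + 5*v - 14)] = (-v^2 + 12*v + 29)/(v^4 + 12*v^3 + 22*v^2 - 84*v + 49)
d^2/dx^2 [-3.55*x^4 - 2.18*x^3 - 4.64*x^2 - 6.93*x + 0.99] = -42.6*x^2 - 13.08*x - 9.28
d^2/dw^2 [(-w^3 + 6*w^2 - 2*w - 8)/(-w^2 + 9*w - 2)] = 2*(27*w^3 + 6*w^2 - 216*w + 644)/(w^6 - 27*w^5 + 249*w^4 - 837*w^3 + 498*w^2 - 108*w + 8)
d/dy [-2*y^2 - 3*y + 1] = -4*y - 3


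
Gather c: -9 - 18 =-27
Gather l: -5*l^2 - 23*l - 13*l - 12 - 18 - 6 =-5*l^2 - 36*l - 36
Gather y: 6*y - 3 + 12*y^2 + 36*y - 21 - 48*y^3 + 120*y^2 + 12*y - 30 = -48*y^3 + 132*y^2 + 54*y - 54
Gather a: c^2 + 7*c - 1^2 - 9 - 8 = c^2 + 7*c - 18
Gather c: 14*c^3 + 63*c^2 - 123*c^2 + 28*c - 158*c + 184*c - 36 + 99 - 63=14*c^3 - 60*c^2 + 54*c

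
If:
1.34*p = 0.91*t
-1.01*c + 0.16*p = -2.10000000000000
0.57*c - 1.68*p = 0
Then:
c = 2.20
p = 0.75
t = 1.10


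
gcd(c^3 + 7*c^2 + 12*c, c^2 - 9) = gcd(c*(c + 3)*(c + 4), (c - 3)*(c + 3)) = c + 3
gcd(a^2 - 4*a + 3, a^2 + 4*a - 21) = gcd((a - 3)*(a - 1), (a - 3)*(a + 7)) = a - 3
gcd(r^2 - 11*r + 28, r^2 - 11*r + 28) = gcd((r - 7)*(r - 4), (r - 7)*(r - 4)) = r^2 - 11*r + 28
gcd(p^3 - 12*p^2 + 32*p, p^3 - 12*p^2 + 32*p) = p^3 - 12*p^2 + 32*p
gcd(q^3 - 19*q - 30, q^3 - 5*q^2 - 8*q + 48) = q + 3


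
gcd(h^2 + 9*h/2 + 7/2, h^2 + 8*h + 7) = h + 1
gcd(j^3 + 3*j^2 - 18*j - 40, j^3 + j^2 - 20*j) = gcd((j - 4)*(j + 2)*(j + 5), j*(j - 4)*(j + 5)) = j^2 + j - 20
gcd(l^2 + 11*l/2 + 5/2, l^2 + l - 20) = l + 5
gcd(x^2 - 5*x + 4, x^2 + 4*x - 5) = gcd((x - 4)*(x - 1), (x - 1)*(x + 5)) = x - 1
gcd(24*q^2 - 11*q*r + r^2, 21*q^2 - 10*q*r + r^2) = 3*q - r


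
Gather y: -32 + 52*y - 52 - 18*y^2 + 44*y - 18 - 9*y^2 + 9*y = -27*y^2 + 105*y - 102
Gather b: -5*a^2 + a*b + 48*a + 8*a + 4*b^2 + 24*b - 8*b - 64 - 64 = -5*a^2 + 56*a + 4*b^2 + b*(a + 16) - 128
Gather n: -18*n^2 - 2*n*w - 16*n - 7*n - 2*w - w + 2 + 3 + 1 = -18*n^2 + n*(-2*w - 23) - 3*w + 6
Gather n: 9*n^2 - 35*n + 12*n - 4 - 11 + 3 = 9*n^2 - 23*n - 12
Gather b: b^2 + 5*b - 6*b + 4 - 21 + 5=b^2 - b - 12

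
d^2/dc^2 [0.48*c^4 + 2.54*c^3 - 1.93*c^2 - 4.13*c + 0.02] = 5.76*c^2 + 15.24*c - 3.86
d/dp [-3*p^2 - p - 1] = -6*p - 1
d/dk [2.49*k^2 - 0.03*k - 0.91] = 4.98*k - 0.03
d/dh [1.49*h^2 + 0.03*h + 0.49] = 2.98*h + 0.03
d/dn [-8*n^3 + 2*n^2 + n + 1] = -24*n^2 + 4*n + 1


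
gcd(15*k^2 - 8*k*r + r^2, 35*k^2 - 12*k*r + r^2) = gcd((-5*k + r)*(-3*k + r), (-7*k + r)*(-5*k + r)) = -5*k + r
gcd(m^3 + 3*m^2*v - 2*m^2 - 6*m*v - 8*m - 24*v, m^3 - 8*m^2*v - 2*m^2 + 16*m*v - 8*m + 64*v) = m^2 - 2*m - 8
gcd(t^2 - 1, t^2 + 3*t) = 1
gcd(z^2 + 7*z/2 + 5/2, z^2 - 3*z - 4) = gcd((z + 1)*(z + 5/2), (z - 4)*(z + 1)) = z + 1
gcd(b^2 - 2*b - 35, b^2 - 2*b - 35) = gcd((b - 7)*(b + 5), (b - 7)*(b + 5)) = b^2 - 2*b - 35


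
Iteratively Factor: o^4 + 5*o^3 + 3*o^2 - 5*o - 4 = (o - 1)*(o^3 + 6*o^2 + 9*o + 4) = (o - 1)*(o + 4)*(o^2 + 2*o + 1) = (o - 1)*(o + 1)*(o + 4)*(o + 1)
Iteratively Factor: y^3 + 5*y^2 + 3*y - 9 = (y - 1)*(y^2 + 6*y + 9) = (y - 1)*(y + 3)*(y + 3)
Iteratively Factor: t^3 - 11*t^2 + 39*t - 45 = (t - 3)*(t^2 - 8*t + 15) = (t - 5)*(t - 3)*(t - 3)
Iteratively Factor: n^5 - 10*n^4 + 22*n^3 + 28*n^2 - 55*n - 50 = (n - 5)*(n^4 - 5*n^3 - 3*n^2 + 13*n + 10) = (n - 5)*(n + 1)*(n^3 - 6*n^2 + 3*n + 10) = (n - 5)*(n + 1)^2*(n^2 - 7*n + 10) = (n - 5)^2*(n + 1)^2*(n - 2)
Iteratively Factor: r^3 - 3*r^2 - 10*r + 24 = (r - 4)*(r^2 + r - 6) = (r - 4)*(r + 3)*(r - 2)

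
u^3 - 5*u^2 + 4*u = u*(u - 4)*(u - 1)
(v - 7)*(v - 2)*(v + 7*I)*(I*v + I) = I*v^4 - 7*v^3 - 8*I*v^3 + 56*v^2 + 5*I*v^2 - 35*v + 14*I*v - 98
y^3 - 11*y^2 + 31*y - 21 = (y - 7)*(y - 3)*(y - 1)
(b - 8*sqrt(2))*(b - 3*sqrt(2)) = b^2 - 11*sqrt(2)*b + 48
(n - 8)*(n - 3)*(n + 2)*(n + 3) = n^4 - 6*n^3 - 25*n^2 + 54*n + 144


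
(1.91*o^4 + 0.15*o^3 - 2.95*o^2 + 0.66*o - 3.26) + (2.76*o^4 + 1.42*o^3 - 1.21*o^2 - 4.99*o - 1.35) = 4.67*o^4 + 1.57*o^3 - 4.16*o^2 - 4.33*o - 4.61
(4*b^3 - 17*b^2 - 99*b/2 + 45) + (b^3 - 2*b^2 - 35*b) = 5*b^3 - 19*b^2 - 169*b/2 + 45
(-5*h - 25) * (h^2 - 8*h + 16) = -5*h^3 + 15*h^2 + 120*h - 400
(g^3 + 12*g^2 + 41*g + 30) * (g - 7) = g^4 + 5*g^3 - 43*g^2 - 257*g - 210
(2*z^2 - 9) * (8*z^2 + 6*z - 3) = 16*z^4 + 12*z^3 - 78*z^2 - 54*z + 27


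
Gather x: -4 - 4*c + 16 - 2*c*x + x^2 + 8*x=-4*c + x^2 + x*(8 - 2*c) + 12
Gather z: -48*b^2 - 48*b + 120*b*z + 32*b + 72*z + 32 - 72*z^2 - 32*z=-48*b^2 - 16*b - 72*z^2 + z*(120*b + 40) + 32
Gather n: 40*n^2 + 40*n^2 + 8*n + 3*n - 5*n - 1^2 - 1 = 80*n^2 + 6*n - 2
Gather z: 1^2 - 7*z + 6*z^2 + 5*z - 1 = 6*z^2 - 2*z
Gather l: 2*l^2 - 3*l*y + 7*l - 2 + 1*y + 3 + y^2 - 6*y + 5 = 2*l^2 + l*(7 - 3*y) + y^2 - 5*y + 6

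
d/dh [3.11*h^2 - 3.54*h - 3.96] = 6.22*h - 3.54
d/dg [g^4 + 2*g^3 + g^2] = 2*g*(2*g^2 + 3*g + 1)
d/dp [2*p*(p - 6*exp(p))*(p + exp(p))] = -10*p^2*exp(p) + 6*p^2 - 24*p*exp(2*p) - 20*p*exp(p) - 12*exp(2*p)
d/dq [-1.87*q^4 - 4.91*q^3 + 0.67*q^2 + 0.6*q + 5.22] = -7.48*q^3 - 14.73*q^2 + 1.34*q + 0.6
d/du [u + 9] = 1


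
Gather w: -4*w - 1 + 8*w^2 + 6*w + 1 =8*w^2 + 2*w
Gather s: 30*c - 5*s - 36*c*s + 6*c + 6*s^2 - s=36*c + 6*s^2 + s*(-36*c - 6)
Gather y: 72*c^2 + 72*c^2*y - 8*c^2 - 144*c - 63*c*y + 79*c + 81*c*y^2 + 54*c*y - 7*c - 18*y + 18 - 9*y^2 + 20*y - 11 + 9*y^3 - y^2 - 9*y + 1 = 64*c^2 - 72*c + 9*y^3 + y^2*(81*c - 10) + y*(72*c^2 - 9*c - 7) + 8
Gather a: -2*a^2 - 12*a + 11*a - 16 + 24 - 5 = -2*a^2 - a + 3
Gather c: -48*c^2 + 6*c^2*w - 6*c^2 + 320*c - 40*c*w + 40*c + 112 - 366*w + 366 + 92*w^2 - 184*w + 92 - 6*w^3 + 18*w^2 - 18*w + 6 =c^2*(6*w - 54) + c*(360 - 40*w) - 6*w^3 + 110*w^2 - 568*w + 576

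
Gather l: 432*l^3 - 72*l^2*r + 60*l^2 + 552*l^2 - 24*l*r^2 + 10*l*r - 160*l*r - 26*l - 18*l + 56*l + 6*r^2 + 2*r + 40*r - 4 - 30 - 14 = 432*l^3 + l^2*(612 - 72*r) + l*(-24*r^2 - 150*r + 12) + 6*r^2 + 42*r - 48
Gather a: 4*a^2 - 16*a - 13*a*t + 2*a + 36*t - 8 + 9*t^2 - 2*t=4*a^2 + a*(-13*t - 14) + 9*t^2 + 34*t - 8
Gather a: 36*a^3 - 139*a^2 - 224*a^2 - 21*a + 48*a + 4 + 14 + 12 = 36*a^3 - 363*a^2 + 27*a + 30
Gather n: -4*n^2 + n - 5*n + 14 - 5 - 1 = -4*n^2 - 4*n + 8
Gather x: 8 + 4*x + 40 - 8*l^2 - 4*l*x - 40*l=-8*l^2 - 40*l + x*(4 - 4*l) + 48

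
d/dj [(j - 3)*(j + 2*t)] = 2*j + 2*t - 3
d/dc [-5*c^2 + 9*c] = 9 - 10*c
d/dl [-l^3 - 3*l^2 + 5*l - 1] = -3*l^2 - 6*l + 5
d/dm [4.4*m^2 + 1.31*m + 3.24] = 8.8*m + 1.31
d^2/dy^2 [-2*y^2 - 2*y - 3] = -4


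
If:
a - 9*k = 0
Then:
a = 9*k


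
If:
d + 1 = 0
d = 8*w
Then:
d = -1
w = -1/8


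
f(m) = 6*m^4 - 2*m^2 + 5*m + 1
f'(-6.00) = -5155.00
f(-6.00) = 7675.00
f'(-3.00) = -631.00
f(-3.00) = 454.00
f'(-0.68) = 0.17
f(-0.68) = -2.04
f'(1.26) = 47.97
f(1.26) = 19.25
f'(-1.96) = -167.87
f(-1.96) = 72.06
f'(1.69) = 114.08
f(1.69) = 52.68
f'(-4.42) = -2049.74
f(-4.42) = 2229.85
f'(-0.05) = 5.20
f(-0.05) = 0.75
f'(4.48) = 2145.05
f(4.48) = 2400.18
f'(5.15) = 3262.58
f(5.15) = 4194.36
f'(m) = 24*m^3 - 4*m + 5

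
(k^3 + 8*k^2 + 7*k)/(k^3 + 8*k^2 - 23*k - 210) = k*(k + 1)/(k^2 + k - 30)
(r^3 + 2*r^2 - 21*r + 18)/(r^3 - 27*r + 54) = (r - 1)/(r - 3)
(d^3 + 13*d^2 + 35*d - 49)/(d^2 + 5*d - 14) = (d^2 + 6*d - 7)/(d - 2)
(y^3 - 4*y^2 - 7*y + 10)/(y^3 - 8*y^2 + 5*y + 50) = (y - 1)/(y - 5)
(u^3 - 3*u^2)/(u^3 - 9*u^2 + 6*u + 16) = u^2*(u - 3)/(u^3 - 9*u^2 + 6*u + 16)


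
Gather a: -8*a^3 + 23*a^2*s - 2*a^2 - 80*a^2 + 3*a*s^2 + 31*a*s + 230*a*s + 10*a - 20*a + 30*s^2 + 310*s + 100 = -8*a^3 + a^2*(23*s - 82) + a*(3*s^2 + 261*s - 10) + 30*s^2 + 310*s + 100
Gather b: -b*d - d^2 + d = -b*d - d^2 + d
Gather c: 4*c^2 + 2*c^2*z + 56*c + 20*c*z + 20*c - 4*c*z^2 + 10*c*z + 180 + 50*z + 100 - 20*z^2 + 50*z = c^2*(2*z + 4) + c*(-4*z^2 + 30*z + 76) - 20*z^2 + 100*z + 280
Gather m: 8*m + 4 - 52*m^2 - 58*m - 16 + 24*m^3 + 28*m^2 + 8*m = 24*m^3 - 24*m^2 - 42*m - 12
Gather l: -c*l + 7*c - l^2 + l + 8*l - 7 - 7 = 7*c - l^2 + l*(9 - c) - 14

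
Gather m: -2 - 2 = -4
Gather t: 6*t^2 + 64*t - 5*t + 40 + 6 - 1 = 6*t^2 + 59*t + 45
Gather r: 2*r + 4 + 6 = 2*r + 10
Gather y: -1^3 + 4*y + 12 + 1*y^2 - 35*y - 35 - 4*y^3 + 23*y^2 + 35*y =-4*y^3 + 24*y^2 + 4*y - 24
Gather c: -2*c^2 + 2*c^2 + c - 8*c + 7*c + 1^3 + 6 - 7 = 0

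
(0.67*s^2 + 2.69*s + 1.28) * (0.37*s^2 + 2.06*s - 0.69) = 0.2479*s^4 + 2.3755*s^3 + 5.5527*s^2 + 0.7807*s - 0.8832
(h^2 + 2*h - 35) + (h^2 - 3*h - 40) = 2*h^2 - h - 75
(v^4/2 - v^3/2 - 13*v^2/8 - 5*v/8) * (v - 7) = v^5/2 - 4*v^4 + 15*v^3/8 + 43*v^2/4 + 35*v/8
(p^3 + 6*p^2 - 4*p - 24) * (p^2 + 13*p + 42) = p^5 + 19*p^4 + 116*p^3 + 176*p^2 - 480*p - 1008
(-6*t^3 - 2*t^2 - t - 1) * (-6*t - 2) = 36*t^4 + 24*t^3 + 10*t^2 + 8*t + 2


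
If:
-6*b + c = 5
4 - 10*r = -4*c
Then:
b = 5*r/12 - 1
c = 5*r/2 - 1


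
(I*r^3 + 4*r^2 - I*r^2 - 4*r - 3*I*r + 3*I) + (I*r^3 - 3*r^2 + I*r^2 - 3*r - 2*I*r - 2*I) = 2*I*r^3 + r^2 - 7*r - 5*I*r + I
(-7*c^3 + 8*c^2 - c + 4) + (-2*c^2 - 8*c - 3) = -7*c^3 + 6*c^2 - 9*c + 1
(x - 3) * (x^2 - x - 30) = x^3 - 4*x^2 - 27*x + 90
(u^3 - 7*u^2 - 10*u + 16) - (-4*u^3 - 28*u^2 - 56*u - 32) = 5*u^3 + 21*u^2 + 46*u + 48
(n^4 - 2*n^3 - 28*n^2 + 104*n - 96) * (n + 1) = n^5 - n^4 - 30*n^3 + 76*n^2 + 8*n - 96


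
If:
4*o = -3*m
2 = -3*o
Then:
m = 8/9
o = -2/3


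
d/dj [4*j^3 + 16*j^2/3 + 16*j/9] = 12*j^2 + 32*j/3 + 16/9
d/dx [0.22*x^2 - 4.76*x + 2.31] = 0.44*x - 4.76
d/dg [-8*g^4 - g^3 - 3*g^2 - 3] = g*(-32*g^2 - 3*g - 6)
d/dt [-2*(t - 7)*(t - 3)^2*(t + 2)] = -8*t^3 + 66*t^2 - 100*t - 78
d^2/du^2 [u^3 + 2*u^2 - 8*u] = 6*u + 4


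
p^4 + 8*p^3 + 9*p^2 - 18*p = p*(p - 1)*(p + 3)*(p + 6)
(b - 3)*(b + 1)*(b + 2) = b^3 - 7*b - 6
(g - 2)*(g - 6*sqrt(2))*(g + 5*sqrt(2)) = g^3 - 2*g^2 - sqrt(2)*g^2 - 60*g + 2*sqrt(2)*g + 120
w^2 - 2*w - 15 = (w - 5)*(w + 3)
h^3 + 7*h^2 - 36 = (h - 2)*(h + 3)*(h + 6)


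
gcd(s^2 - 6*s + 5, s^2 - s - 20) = s - 5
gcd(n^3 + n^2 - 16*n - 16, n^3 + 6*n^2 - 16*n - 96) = n^2 - 16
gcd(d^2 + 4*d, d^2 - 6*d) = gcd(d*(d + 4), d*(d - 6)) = d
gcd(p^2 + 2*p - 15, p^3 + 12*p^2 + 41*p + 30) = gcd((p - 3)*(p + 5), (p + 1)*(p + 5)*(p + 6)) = p + 5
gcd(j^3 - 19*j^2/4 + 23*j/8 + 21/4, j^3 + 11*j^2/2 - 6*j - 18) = j - 2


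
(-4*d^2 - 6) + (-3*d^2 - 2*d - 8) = -7*d^2 - 2*d - 14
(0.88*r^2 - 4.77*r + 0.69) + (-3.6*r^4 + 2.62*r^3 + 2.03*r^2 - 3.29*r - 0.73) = -3.6*r^4 + 2.62*r^3 + 2.91*r^2 - 8.06*r - 0.04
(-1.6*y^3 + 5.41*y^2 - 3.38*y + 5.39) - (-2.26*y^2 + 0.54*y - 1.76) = -1.6*y^3 + 7.67*y^2 - 3.92*y + 7.15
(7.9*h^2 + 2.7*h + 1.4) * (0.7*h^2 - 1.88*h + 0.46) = 5.53*h^4 - 12.962*h^3 - 0.462*h^2 - 1.39*h + 0.644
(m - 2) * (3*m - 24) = 3*m^2 - 30*m + 48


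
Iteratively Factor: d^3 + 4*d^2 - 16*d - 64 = (d + 4)*(d^2 - 16) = (d + 4)^2*(d - 4)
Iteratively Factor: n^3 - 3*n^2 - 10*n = (n)*(n^2 - 3*n - 10) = n*(n + 2)*(n - 5)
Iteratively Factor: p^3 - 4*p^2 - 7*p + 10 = (p + 2)*(p^2 - 6*p + 5) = (p - 1)*(p + 2)*(p - 5)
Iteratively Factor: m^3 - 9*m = (m)*(m^2 - 9) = m*(m + 3)*(m - 3)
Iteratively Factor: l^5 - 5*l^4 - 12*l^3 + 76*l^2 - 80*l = (l)*(l^4 - 5*l^3 - 12*l^2 + 76*l - 80) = l*(l + 4)*(l^3 - 9*l^2 + 24*l - 20) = l*(l - 2)*(l + 4)*(l^2 - 7*l + 10) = l*(l - 2)^2*(l + 4)*(l - 5)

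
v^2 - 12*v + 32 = (v - 8)*(v - 4)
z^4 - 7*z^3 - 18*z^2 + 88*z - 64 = (z - 8)*(z - 2)*(z - 1)*(z + 4)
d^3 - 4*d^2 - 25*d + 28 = (d - 7)*(d - 1)*(d + 4)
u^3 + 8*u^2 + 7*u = u*(u + 1)*(u + 7)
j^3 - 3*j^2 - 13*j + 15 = (j - 5)*(j - 1)*(j + 3)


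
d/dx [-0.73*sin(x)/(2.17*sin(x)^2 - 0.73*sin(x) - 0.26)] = (1.5841*sin(x)^2 + 0.1898)*cos(x)/(4.7089*sin(x)^4 - 3.1682*sin(x)^3 - 0.5955*sin(x)^2 + 0.3796*sin(x) + 0.0676)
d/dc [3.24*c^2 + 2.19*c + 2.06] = 6.48*c + 2.19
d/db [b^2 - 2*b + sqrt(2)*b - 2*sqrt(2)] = 2*b - 2 + sqrt(2)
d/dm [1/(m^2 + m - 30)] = (-2*m - 1)/(m^2 + m - 30)^2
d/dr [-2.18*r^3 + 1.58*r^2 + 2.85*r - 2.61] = -6.54*r^2 + 3.16*r + 2.85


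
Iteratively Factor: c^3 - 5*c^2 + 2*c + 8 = (c - 2)*(c^2 - 3*c - 4) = (c - 2)*(c + 1)*(c - 4)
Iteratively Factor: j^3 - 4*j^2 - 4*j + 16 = (j + 2)*(j^2 - 6*j + 8) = (j - 4)*(j + 2)*(j - 2)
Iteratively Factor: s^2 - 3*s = (s - 3)*(s)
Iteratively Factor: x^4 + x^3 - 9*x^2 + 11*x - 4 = (x - 1)*(x^3 + 2*x^2 - 7*x + 4) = (x - 1)^2*(x^2 + 3*x - 4) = (x - 1)^3*(x + 4)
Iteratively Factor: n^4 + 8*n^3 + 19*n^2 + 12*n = (n + 1)*(n^3 + 7*n^2 + 12*n) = (n + 1)*(n + 4)*(n^2 + 3*n) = (n + 1)*(n + 3)*(n + 4)*(n)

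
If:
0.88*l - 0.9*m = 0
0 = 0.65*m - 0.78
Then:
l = 1.23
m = 1.20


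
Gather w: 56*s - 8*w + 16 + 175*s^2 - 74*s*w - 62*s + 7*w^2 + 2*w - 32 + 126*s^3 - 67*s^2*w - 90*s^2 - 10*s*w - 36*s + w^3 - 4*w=126*s^3 + 85*s^2 - 42*s + w^3 + 7*w^2 + w*(-67*s^2 - 84*s - 10) - 16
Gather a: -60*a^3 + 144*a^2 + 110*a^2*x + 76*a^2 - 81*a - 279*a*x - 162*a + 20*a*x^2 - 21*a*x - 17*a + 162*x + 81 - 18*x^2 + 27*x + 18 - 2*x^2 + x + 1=-60*a^3 + a^2*(110*x + 220) + a*(20*x^2 - 300*x - 260) - 20*x^2 + 190*x + 100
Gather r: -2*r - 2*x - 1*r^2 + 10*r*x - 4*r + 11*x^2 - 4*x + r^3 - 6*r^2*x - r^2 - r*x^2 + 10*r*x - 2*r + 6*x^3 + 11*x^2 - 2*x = r^3 + r^2*(-6*x - 2) + r*(-x^2 + 20*x - 8) + 6*x^3 + 22*x^2 - 8*x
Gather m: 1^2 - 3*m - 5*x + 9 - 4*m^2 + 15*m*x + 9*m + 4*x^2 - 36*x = -4*m^2 + m*(15*x + 6) + 4*x^2 - 41*x + 10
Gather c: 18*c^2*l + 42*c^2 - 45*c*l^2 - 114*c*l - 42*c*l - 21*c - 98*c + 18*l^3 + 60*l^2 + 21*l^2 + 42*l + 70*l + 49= c^2*(18*l + 42) + c*(-45*l^2 - 156*l - 119) + 18*l^3 + 81*l^2 + 112*l + 49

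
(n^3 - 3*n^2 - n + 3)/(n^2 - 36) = (n^3 - 3*n^2 - n + 3)/(n^2 - 36)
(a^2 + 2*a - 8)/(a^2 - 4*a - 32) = (a - 2)/(a - 8)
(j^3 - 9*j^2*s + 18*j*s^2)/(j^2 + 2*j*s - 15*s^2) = j*(j - 6*s)/(j + 5*s)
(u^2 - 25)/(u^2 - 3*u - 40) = (u - 5)/(u - 8)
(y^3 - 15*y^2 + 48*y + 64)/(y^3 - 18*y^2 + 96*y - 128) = (y + 1)/(y - 2)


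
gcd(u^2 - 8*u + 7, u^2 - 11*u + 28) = u - 7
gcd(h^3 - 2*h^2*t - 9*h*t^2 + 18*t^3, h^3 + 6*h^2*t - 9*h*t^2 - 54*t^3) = -h^2 + 9*t^2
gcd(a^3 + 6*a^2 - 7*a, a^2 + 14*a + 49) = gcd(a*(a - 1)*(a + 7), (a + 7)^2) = a + 7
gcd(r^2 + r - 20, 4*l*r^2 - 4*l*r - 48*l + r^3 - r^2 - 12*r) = r - 4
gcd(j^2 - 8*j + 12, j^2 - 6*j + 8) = j - 2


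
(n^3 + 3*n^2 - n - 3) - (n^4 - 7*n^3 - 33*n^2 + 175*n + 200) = -n^4 + 8*n^3 + 36*n^2 - 176*n - 203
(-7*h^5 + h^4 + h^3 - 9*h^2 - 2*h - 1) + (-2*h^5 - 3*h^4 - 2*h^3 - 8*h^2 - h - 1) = -9*h^5 - 2*h^4 - h^3 - 17*h^2 - 3*h - 2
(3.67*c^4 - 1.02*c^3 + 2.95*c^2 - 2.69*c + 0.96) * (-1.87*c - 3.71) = -6.8629*c^5 - 11.7083*c^4 - 1.7323*c^3 - 5.9142*c^2 + 8.1847*c - 3.5616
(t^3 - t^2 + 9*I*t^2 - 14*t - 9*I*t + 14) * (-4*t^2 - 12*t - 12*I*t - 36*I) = -4*t^5 - 8*t^4 - 48*I*t^4 + 176*t^3 - 96*I*t^3 + 328*t^2 + 312*I*t^2 - 492*t + 336*I*t - 504*I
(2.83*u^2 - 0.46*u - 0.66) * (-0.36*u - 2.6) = -1.0188*u^3 - 7.1924*u^2 + 1.4336*u + 1.716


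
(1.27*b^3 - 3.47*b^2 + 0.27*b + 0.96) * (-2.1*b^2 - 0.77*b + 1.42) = -2.667*b^5 + 6.3091*b^4 + 3.9083*b^3 - 7.1513*b^2 - 0.3558*b + 1.3632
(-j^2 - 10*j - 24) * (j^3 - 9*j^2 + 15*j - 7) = -j^5 - j^4 + 51*j^3 + 73*j^2 - 290*j + 168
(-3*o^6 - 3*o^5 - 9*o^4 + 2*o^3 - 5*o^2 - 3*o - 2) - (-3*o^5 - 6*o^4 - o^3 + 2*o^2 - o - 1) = -3*o^6 - 3*o^4 + 3*o^3 - 7*o^2 - 2*o - 1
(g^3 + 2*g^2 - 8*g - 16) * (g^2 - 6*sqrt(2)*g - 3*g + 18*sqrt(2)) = g^5 - 6*sqrt(2)*g^4 - g^4 - 14*g^3 + 6*sqrt(2)*g^3 + 8*g^2 + 84*sqrt(2)*g^2 - 48*sqrt(2)*g + 48*g - 288*sqrt(2)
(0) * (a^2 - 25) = 0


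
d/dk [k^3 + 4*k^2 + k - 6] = 3*k^2 + 8*k + 1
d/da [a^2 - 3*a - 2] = 2*a - 3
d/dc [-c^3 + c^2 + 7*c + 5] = -3*c^2 + 2*c + 7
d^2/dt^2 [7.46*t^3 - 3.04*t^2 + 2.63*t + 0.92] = 44.76*t - 6.08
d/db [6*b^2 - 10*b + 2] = 12*b - 10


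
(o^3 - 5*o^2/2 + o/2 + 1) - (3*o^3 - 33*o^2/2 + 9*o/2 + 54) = -2*o^3 + 14*o^2 - 4*o - 53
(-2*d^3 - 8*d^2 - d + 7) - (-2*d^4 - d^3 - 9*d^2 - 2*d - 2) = 2*d^4 - d^3 + d^2 + d + 9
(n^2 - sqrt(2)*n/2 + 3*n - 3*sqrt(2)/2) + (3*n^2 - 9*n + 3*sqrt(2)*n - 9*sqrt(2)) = 4*n^2 - 6*n + 5*sqrt(2)*n/2 - 21*sqrt(2)/2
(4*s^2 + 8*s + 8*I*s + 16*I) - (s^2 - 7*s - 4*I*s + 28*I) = 3*s^2 + 15*s + 12*I*s - 12*I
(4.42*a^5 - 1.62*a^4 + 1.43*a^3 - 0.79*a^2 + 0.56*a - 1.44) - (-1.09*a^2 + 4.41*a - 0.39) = 4.42*a^5 - 1.62*a^4 + 1.43*a^3 + 0.3*a^2 - 3.85*a - 1.05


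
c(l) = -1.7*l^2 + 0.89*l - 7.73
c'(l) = 0.89 - 3.4*l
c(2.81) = -18.65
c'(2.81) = -8.66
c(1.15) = -8.95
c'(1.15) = -3.02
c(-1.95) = -15.93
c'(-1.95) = 7.52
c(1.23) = -9.21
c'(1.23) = -3.29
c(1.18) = -9.05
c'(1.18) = -3.12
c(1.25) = -9.27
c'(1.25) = -3.36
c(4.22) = -34.25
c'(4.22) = -13.46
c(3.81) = -29.02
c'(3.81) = -12.06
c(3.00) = -20.36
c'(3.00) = -9.31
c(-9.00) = -153.44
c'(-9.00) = 31.49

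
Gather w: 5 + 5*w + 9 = 5*w + 14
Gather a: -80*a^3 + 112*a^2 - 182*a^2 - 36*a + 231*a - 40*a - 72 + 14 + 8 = -80*a^3 - 70*a^2 + 155*a - 50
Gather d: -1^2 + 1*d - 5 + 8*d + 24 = 9*d + 18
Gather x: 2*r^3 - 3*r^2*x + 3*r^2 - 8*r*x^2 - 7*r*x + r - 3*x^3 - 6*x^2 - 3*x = 2*r^3 + 3*r^2 + r - 3*x^3 + x^2*(-8*r - 6) + x*(-3*r^2 - 7*r - 3)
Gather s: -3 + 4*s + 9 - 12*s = 6 - 8*s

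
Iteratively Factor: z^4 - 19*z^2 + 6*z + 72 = (z + 4)*(z^3 - 4*z^2 - 3*z + 18) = (z - 3)*(z + 4)*(z^2 - z - 6) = (z - 3)*(z + 2)*(z + 4)*(z - 3)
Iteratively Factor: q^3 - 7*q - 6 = (q + 2)*(q^2 - 2*q - 3) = (q + 1)*(q + 2)*(q - 3)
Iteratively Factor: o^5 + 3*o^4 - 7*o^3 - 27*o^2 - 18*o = (o + 2)*(o^4 + o^3 - 9*o^2 - 9*o) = o*(o + 2)*(o^3 + o^2 - 9*o - 9) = o*(o - 3)*(o + 2)*(o^2 + 4*o + 3) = o*(o - 3)*(o + 1)*(o + 2)*(o + 3)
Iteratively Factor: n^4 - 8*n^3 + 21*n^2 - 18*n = (n - 3)*(n^3 - 5*n^2 + 6*n) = (n - 3)^2*(n^2 - 2*n) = (n - 3)^2*(n - 2)*(n)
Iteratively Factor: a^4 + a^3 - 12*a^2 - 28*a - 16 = (a + 1)*(a^3 - 12*a - 16) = (a - 4)*(a + 1)*(a^2 + 4*a + 4) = (a - 4)*(a + 1)*(a + 2)*(a + 2)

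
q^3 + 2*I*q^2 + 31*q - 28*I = (q - 4*I)*(q - I)*(q + 7*I)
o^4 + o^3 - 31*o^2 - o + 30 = (o - 5)*(o - 1)*(o + 1)*(o + 6)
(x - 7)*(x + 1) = x^2 - 6*x - 7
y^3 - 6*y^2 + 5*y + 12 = (y - 4)*(y - 3)*(y + 1)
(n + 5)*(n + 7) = n^2 + 12*n + 35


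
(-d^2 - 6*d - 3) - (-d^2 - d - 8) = 5 - 5*d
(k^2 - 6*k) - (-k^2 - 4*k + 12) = 2*k^2 - 2*k - 12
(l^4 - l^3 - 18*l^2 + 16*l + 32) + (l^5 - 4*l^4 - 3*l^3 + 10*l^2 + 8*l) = l^5 - 3*l^4 - 4*l^3 - 8*l^2 + 24*l + 32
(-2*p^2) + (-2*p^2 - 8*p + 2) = -4*p^2 - 8*p + 2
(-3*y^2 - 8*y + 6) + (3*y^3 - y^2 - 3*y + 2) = 3*y^3 - 4*y^2 - 11*y + 8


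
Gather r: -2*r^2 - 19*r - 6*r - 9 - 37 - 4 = -2*r^2 - 25*r - 50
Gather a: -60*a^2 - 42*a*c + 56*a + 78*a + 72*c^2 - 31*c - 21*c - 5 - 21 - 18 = -60*a^2 + a*(134 - 42*c) + 72*c^2 - 52*c - 44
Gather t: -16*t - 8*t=-24*t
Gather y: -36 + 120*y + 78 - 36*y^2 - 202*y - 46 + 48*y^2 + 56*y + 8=12*y^2 - 26*y + 4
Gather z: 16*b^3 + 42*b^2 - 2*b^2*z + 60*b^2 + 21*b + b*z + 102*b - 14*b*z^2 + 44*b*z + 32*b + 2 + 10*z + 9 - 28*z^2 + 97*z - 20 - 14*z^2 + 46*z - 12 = 16*b^3 + 102*b^2 + 155*b + z^2*(-14*b - 42) + z*(-2*b^2 + 45*b + 153) - 21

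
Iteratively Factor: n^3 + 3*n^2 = (n)*(n^2 + 3*n) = n^2*(n + 3)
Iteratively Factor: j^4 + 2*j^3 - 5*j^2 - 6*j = (j - 2)*(j^3 + 4*j^2 + 3*j) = j*(j - 2)*(j^2 + 4*j + 3) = j*(j - 2)*(j + 1)*(j + 3)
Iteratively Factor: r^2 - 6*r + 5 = (r - 1)*(r - 5)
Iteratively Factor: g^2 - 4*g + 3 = (g - 1)*(g - 3)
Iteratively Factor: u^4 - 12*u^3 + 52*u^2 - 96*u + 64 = (u - 4)*(u^3 - 8*u^2 + 20*u - 16) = (u - 4)*(u - 2)*(u^2 - 6*u + 8) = (u - 4)*(u - 2)^2*(u - 4)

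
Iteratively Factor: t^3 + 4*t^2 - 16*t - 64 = (t - 4)*(t^2 + 8*t + 16) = (t - 4)*(t + 4)*(t + 4)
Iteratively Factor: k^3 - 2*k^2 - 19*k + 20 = (k - 1)*(k^2 - k - 20) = (k - 1)*(k + 4)*(k - 5)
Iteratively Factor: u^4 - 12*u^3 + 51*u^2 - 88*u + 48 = (u - 4)*(u^3 - 8*u^2 + 19*u - 12) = (u - 4)*(u - 3)*(u^2 - 5*u + 4) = (u - 4)^2*(u - 3)*(u - 1)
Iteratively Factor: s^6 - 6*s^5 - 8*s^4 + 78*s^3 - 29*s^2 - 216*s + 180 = (s - 3)*(s^5 - 3*s^4 - 17*s^3 + 27*s^2 + 52*s - 60) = (s - 3)*(s - 1)*(s^4 - 2*s^3 - 19*s^2 + 8*s + 60) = (s - 5)*(s - 3)*(s - 1)*(s^3 + 3*s^2 - 4*s - 12) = (s - 5)*(s - 3)*(s - 2)*(s - 1)*(s^2 + 5*s + 6) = (s - 5)*(s - 3)*(s - 2)*(s - 1)*(s + 3)*(s + 2)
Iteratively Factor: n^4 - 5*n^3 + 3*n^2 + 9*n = (n + 1)*(n^3 - 6*n^2 + 9*n) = n*(n + 1)*(n^2 - 6*n + 9) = n*(n - 3)*(n + 1)*(n - 3)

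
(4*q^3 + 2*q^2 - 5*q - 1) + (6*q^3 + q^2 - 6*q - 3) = 10*q^3 + 3*q^2 - 11*q - 4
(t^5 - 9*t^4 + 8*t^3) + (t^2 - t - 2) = t^5 - 9*t^4 + 8*t^3 + t^2 - t - 2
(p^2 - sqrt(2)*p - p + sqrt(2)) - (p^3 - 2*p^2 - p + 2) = -p^3 + 3*p^2 - sqrt(2)*p - 2 + sqrt(2)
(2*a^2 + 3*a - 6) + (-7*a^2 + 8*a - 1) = -5*a^2 + 11*a - 7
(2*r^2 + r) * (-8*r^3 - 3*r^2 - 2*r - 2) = -16*r^5 - 14*r^4 - 7*r^3 - 6*r^2 - 2*r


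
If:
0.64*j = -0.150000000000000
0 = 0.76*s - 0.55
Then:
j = -0.23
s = 0.72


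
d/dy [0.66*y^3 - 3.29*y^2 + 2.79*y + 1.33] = 1.98*y^2 - 6.58*y + 2.79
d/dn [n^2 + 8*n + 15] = 2*n + 8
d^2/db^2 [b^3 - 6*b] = 6*b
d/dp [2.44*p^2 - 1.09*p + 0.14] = 4.88*p - 1.09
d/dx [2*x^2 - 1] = 4*x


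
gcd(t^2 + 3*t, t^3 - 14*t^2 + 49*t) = t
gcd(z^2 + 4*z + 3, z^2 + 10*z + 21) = z + 3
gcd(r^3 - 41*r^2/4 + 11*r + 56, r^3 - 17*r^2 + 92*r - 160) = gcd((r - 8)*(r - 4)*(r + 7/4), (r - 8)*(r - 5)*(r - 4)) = r^2 - 12*r + 32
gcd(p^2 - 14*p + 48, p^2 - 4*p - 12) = p - 6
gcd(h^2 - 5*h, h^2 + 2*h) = h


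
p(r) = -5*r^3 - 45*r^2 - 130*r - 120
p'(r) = -15*r^2 - 90*r - 130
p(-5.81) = 96.89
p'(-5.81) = -113.44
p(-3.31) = -1.40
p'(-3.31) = 3.56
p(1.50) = -433.12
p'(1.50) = -298.75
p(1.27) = -367.92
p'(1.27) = -268.49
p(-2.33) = 1.85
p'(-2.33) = -1.73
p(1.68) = -489.12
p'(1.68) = -323.54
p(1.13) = -331.57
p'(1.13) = -250.85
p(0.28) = -160.04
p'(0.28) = -156.38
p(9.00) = -8580.00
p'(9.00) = -2155.00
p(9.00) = -8580.00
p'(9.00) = -2155.00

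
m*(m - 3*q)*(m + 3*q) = m^3 - 9*m*q^2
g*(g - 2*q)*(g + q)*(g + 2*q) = g^4 + g^3*q - 4*g^2*q^2 - 4*g*q^3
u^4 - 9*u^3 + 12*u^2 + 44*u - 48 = (u - 6)*(u - 4)*(u - 1)*(u + 2)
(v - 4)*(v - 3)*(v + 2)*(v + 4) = v^4 - v^3 - 22*v^2 + 16*v + 96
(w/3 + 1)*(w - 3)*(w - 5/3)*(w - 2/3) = w^4/3 - 7*w^3/9 - 71*w^2/27 + 7*w - 10/3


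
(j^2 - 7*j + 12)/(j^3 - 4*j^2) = (j - 3)/j^2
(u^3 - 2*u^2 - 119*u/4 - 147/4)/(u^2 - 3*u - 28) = (u^2 + 5*u + 21/4)/(u + 4)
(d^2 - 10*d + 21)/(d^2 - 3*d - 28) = (d - 3)/(d + 4)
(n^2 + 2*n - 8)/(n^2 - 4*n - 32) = (n - 2)/(n - 8)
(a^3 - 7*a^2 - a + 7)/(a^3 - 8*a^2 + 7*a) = (a + 1)/a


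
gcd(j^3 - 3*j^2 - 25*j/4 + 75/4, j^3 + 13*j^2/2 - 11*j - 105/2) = j^2 - j/2 - 15/2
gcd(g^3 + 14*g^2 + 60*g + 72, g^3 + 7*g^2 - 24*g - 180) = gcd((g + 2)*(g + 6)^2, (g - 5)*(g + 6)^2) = g^2 + 12*g + 36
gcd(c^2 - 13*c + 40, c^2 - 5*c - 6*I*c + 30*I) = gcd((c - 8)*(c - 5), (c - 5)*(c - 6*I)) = c - 5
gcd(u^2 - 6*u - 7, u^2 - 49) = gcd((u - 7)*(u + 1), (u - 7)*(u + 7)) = u - 7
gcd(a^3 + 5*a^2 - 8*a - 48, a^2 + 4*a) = a + 4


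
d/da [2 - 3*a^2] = -6*a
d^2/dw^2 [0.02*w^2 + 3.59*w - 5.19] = 0.0400000000000000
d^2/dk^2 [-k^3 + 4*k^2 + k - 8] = 8 - 6*k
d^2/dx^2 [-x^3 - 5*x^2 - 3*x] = -6*x - 10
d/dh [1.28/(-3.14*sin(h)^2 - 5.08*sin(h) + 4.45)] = (8.0384*sin(h) + 6.5024)*cos(h)/(3.14*sin(h)^2 + 5.08*sin(h) - 4.45)^2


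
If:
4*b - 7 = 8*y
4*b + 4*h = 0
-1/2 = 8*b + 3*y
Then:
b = 17/76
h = -17/76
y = -29/38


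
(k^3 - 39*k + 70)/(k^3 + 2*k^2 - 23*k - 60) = (k^2 + 5*k - 14)/(k^2 + 7*k + 12)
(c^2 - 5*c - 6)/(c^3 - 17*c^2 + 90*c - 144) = (c + 1)/(c^2 - 11*c + 24)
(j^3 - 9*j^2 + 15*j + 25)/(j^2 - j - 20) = (j^2 - 4*j - 5)/(j + 4)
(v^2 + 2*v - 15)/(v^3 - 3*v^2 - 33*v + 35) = (v - 3)/(v^2 - 8*v + 7)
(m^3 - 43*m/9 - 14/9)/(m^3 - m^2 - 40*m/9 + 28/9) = (3*m + 1)/(3*m - 2)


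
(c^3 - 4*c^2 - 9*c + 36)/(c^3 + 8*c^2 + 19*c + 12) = (c^2 - 7*c + 12)/(c^2 + 5*c + 4)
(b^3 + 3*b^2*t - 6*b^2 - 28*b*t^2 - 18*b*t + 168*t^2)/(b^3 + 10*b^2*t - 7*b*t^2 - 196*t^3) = (b - 6)/(b + 7*t)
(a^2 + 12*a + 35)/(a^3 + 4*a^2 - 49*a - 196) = (a + 5)/(a^2 - 3*a - 28)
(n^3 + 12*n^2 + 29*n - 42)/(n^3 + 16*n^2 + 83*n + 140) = (n^2 + 5*n - 6)/(n^2 + 9*n + 20)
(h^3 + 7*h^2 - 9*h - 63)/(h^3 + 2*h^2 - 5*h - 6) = (h^2 + 4*h - 21)/(h^2 - h - 2)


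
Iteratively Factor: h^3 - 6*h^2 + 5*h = (h)*(h^2 - 6*h + 5) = h*(h - 1)*(h - 5)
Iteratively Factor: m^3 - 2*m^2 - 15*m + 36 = (m - 3)*(m^2 + m - 12) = (m - 3)^2*(m + 4)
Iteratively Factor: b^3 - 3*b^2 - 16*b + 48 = (b + 4)*(b^2 - 7*b + 12) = (b - 3)*(b + 4)*(b - 4)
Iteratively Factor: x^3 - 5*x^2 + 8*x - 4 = (x - 1)*(x^2 - 4*x + 4) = (x - 2)*(x - 1)*(x - 2)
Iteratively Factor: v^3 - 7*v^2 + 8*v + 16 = (v - 4)*(v^2 - 3*v - 4) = (v - 4)*(v + 1)*(v - 4)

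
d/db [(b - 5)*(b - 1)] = 2*b - 6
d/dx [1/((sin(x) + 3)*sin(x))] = -(2*sin(x) + 3)*cos(x)/((sin(x) + 3)^2*sin(x)^2)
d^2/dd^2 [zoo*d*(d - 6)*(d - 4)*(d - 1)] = zoo*(d^2 + d + 1)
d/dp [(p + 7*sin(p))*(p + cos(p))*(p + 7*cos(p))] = -(p + 7*sin(p))*(p + cos(p))*(7*sin(p) - 1) - (p + 7*sin(p))*(p + 7*cos(p))*(sin(p) - 1) + (p + cos(p))*(p + 7*cos(p))*(7*cos(p) + 1)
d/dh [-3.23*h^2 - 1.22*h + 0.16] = -6.46*h - 1.22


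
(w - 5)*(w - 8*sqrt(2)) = w^2 - 8*sqrt(2)*w - 5*w + 40*sqrt(2)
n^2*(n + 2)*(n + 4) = n^4 + 6*n^3 + 8*n^2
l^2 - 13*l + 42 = (l - 7)*(l - 6)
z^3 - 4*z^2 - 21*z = z*(z - 7)*(z + 3)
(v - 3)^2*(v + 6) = v^3 - 27*v + 54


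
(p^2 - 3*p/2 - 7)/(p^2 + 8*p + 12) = (p - 7/2)/(p + 6)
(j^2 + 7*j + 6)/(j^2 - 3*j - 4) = (j + 6)/(j - 4)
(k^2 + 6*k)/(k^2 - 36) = k/(k - 6)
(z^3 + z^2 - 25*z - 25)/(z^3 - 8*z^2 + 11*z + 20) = (z + 5)/(z - 4)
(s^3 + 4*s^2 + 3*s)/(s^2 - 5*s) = (s^2 + 4*s + 3)/(s - 5)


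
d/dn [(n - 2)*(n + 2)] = 2*n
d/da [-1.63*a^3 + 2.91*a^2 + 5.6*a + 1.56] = -4.89*a^2 + 5.82*a + 5.6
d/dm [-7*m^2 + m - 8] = 1 - 14*m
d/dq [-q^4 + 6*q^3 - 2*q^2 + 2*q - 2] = -4*q^3 + 18*q^2 - 4*q + 2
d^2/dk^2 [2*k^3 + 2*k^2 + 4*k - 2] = 12*k + 4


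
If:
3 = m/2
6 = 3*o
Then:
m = 6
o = 2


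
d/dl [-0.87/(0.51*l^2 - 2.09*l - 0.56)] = (0.8874*l - 1.8183)/(-0.51*l^2 + 2.09*l + 0.56)^2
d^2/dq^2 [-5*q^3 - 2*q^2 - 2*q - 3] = -30*q - 4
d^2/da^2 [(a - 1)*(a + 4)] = 2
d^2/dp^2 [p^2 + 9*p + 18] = 2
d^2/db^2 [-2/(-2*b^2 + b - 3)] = 4*(-4*b^2 + 2*b + (4*b - 1)^2 - 6)/(2*b^2 - b + 3)^3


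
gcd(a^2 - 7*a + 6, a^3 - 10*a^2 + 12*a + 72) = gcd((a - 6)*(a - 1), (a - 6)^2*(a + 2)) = a - 6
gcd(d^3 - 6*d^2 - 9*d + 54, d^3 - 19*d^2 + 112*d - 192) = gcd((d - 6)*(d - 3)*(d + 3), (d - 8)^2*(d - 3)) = d - 3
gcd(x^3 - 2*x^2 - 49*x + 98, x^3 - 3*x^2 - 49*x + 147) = x^2 - 49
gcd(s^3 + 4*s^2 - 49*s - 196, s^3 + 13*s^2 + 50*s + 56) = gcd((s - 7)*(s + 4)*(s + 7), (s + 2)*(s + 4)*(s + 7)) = s^2 + 11*s + 28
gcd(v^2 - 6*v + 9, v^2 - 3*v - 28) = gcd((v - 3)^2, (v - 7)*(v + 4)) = 1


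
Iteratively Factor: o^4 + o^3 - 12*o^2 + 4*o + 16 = (o + 1)*(o^3 - 12*o + 16) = (o + 1)*(o + 4)*(o^2 - 4*o + 4) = (o - 2)*(o + 1)*(o + 4)*(o - 2)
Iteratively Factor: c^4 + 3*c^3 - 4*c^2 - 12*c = (c + 2)*(c^3 + c^2 - 6*c) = c*(c + 2)*(c^2 + c - 6) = c*(c + 2)*(c + 3)*(c - 2)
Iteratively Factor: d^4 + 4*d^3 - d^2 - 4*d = (d + 1)*(d^3 + 3*d^2 - 4*d) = (d + 1)*(d + 4)*(d^2 - d) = d*(d + 1)*(d + 4)*(d - 1)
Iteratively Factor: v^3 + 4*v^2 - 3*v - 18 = (v - 2)*(v^2 + 6*v + 9) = (v - 2)*(v + 3)*(v + 3)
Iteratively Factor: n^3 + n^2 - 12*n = (n)*(n^2 + n - 12) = n*(n - 3)*(n + 4)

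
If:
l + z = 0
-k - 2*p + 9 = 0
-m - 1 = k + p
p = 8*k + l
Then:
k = 2*z/17 + 9/17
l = -z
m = -z/17 - 98/17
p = 72/17 - z/17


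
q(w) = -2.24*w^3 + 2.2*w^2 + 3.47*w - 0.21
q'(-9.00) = -580.45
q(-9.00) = 1779.72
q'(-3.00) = -70.21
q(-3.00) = 69.66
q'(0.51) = 3.97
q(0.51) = 1.83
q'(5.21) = -156.01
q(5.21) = -239.20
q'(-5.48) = -222.45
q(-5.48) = 415.47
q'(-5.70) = -239.94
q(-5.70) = 466.32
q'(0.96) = 1.50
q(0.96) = 3.17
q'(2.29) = -21.69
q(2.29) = -7.63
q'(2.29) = -21.69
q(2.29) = -7.63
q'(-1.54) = -19.24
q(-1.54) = 7.84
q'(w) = -6.72*w^2 + 4.4*w + 3.47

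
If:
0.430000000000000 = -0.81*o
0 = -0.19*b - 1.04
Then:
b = -5.47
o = -0.53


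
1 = 1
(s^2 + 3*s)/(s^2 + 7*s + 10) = s*(s + 3)/(s^2 + 7*s + 10)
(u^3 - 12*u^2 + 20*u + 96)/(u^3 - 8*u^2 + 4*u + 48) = (u - 8)/(u - 4)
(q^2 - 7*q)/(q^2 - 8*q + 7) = q/(q - 1)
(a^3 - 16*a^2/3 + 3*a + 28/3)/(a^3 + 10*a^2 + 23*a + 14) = (3*a^2 - 19*a + 28)/(3*(a^2 + 9*a + 14))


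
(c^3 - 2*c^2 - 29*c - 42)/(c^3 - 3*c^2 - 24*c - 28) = (c + 3)/(c + 2)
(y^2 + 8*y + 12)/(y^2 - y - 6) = (y + 6)/(y - 3)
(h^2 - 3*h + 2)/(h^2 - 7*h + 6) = (h - 2)/(h - 6)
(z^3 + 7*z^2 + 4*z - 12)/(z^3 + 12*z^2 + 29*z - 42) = (z + 2)/(z + 7)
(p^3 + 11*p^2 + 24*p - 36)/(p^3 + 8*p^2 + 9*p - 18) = (p + 6)/(p + 3)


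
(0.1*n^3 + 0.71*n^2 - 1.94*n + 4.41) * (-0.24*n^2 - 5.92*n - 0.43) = -0.024*n^5 - 0.7624*n^4 - 3.7806*n^3 + 10.1211*n^2 - 25.273*n - 1.8963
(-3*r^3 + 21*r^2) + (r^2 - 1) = -3*r^3 + 22*r^2 - 1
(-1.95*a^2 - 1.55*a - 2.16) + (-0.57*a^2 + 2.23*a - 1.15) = -2.52*a^2 + 0.68*a - 3.31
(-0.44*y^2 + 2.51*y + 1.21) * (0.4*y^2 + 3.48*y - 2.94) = -0.176*y^4 - 0.5272*y^3 + 10.5124*y^2 - 3.1686*y - 3.5574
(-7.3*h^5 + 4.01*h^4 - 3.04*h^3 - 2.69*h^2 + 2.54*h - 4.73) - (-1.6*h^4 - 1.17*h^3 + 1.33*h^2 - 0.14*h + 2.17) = -7.3*h^5 + 5.61*h^4 - 1.87*h^3 - 4.02*h^2 + 2.68*h - 6.9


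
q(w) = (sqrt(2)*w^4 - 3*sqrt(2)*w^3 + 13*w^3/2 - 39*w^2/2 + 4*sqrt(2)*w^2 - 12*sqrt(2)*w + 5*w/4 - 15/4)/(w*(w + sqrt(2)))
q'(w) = (4*sqrt(2)*w^3 - 9*sqrt(2)*w^2 + 39*w^2/2 - 39*w + 8*sqrt(2)*w - 12*sqrt(2) + 5/4)/(w*(w + sqrt(2))) - (sqrt(2)*w^4 - 3*sqrt(2)*w^3 + 13*w^3/2 - 39*w^2/2 + 4*sqrt(2)*w^2 - 12*sqrt(2)*w + 5*w/4 - 15/4)/(w*(w + sqrt(2))^2) - (sqrt(2)*w^4 - 3*sqrt(2)*w^3 + 13*w^3/2 - 39*w^2/2 + 4*sqrt(2)*w^2 - 12*sqrt(2)*w + 5*w/4 - 15/4)/(w^2*(w + sqrt(2))) = (8*sqrt(2)*w^5 - 12*sqrt(2)*w^4 + 50*w^4 - 48*w^3 + 52*sqrt(2)*w^3 - 30*sqrt(2)*w^2 + 27*w^2 + 30*w + 15*sqrt(2))/(4*w^2*(w^2 + 2*sqrt(2)*w + 2))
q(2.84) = -1.35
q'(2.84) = 8.23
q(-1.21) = 24.13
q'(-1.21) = -169.76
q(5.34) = 28.04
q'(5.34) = 15.30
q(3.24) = 2.16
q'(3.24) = 9.35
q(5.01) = 23.14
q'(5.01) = 14.36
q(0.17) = -25.29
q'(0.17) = 89.69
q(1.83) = -8.28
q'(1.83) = 5.56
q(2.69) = -2.56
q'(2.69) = 7.82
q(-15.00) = 299.79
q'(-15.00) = -42.20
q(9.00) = 103.04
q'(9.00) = 25.68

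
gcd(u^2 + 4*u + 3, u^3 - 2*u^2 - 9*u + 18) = u + 3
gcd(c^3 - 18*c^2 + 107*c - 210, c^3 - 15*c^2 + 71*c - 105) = c^2 - 12*c + 35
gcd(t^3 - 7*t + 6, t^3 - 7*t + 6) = t^3 - 7*t + 6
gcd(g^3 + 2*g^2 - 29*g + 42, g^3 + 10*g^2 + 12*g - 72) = g - 2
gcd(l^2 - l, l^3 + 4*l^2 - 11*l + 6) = l - 1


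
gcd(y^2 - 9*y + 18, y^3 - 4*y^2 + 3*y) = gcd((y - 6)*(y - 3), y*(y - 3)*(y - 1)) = y - 3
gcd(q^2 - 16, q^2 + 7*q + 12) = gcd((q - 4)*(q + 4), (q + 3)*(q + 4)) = q + 4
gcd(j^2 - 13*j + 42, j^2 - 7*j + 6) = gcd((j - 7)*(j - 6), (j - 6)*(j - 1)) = j - 6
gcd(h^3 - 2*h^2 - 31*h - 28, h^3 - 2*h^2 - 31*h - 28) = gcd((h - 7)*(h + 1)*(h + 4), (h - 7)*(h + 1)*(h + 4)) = h^3 - 2*h^2 - 31*h - 28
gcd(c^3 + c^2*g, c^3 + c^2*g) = c^3 + c^2*g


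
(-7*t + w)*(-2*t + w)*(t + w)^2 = 14*t^4 + 19*t^3*w - 3*t^2*w^2 - 7*t*w^3 + w^4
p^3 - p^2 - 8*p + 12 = (p - 2)^2*(p + 3)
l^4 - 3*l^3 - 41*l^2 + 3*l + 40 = (l - 8)*(l - 1)*(l + 1)*(l + 5)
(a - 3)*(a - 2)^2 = a^3 - 7*a^2 + 16*a - 12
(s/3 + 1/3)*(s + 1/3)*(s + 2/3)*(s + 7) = s^4/3 + 3*s^3 + 137*s^2/27 + 79*s/27 + 14/27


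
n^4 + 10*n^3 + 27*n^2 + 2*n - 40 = (n - 1)*(n + 2)*(n + 4)*(n + 5)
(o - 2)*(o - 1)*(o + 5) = o^3 + 2*o^2 - 13*o + 10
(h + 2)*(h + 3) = h^2 + 5*h + 6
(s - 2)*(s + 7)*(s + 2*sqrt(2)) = s^3 + 2*sqrt(2)*s^2 + 5*s^2 - 14*s + 10*sqrt(2)*s - 28*sqrt(2)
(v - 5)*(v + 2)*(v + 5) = v^3 + 2*v^2 - 25*v - 50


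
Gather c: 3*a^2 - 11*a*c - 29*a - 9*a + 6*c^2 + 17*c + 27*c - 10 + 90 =3*a^2 - 38*a + 6*c^2 + c*(44 - 11*a) + 80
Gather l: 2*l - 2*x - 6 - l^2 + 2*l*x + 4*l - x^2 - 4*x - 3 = -l^2 + l*(2*x + 6) - x^2 - 6*x - 9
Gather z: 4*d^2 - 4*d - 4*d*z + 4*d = 4*d^2 - 4*d*z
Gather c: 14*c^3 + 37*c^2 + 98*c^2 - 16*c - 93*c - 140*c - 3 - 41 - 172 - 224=14*c^3 + 135*c^2 - 249*c - 440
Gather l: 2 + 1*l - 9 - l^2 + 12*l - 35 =-l^2 + 13*l - 42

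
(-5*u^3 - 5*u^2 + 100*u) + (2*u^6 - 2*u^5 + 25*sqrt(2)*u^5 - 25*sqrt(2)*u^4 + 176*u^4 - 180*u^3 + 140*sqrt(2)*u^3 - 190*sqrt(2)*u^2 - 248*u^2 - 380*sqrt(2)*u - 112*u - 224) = 2*u^6 - 2*u^5 + 25*sqrt(2)*u^5 - 25*sqrt(2)*u^4 + 176*u^4 - 185*u^3 + 140*sqrt(2)*u^3 - 190*sqrt(2)*u^2 - 253*u^2 - 380*sqrt(2)*u - 12*u - 224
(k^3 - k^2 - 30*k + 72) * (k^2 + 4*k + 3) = k^5 + 3*k^4 - 31*k^3 - 51*k^2 + 198*k + 216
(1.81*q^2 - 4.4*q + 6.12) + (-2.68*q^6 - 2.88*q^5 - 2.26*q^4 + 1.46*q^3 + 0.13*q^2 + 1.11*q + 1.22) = -2.68*q^6 - 2.88*q^5 - 2.26*q^4 + 1.46*q^3 + 1.94*q^2 - 3.29*q + 7.34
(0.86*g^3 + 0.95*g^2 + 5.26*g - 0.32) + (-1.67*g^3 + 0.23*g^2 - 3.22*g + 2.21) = -0.81*g^3 + 1.18*g^2 + 2.04*g + 1.89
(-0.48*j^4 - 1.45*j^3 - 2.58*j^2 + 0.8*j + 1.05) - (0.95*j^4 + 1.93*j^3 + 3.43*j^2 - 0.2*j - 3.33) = -1.43*j^4 - 3.38*j^3 - 6.01*j^2 + 1.0*j + 4.38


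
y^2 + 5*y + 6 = (y + 2)*(y + 3)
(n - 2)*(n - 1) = n^2 - 3*n + 2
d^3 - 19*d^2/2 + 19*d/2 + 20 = (d - 8)*(d - 5/2)*(d + 1)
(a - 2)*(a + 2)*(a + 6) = a^3 + 6*a^2 - 4*a - 24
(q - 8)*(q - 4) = q^2 - 12*q + 32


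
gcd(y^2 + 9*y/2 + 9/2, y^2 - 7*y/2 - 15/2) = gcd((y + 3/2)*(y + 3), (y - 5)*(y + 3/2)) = y + 3/2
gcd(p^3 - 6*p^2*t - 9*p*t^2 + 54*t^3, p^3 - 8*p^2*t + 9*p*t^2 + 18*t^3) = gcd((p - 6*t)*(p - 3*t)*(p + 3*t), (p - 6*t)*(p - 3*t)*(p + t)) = p^2 - 9*p*t + 18*t^2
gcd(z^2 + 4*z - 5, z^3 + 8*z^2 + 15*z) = z + 5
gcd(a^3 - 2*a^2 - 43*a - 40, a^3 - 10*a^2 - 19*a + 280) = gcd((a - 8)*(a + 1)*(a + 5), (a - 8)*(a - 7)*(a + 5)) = a^2 - 3*a - 40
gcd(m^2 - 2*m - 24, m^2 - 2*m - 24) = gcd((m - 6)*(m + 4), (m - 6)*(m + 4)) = m^2 - 2*m - 24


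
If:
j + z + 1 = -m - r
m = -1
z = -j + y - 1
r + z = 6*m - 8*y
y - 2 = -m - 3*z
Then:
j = -18/5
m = -1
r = 11/5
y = -6/5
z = 7/5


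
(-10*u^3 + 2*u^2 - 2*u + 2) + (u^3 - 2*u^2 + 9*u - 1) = -9*u^3 + 7*u + 1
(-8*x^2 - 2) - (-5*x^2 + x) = -3*x^2 - x - 2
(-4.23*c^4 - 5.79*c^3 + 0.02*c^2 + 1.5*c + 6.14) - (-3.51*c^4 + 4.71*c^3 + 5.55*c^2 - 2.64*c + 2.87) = -0.720000000000001*c^4 - 10.5*c^3 - 5.53*c^2 + 4.14*c + 3.27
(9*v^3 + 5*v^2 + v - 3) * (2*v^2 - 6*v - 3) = 18*v^5 - 44*v^4 - 55*v^3 - 27*v^2 + 15*v + 9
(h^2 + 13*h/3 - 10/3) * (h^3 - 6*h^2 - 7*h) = h^5 - 5*h^4/3 - 109*h^3/3 - 31*h^2/3 + 70*h/3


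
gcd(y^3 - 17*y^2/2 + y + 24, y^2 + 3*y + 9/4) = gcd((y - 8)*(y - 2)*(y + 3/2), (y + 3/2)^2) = y + 3/2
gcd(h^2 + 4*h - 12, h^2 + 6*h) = h + 6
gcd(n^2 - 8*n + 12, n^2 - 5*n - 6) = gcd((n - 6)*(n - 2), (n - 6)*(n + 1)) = n - 6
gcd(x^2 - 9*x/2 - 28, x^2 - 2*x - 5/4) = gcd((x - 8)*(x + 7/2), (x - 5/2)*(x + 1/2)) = 1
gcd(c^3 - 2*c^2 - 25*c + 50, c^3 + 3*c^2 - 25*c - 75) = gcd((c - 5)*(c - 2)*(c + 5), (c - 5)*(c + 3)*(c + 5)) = c^2 - 25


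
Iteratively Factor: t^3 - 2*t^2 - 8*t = (t)*(t^2 - 2*t - 8) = t*(t + 2)*(t - 4)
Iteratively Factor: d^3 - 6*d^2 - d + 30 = (d - 5)*(d^2 - d - 6) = (d - 5)*(d + 2)*(d - 3)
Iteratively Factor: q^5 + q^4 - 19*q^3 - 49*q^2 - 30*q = (q - 5)*(q^4 + 6*q^3 + 11*q^2 + 6*q) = (q - 5)*(q + 1)*(q^3 + 5*q^2 + 6*q) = q*(q - 5)*(q + 1)*(q^2 + 5*q + 6) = q*(q - 5)*(q + 1)*(q + 3)*(q + 2)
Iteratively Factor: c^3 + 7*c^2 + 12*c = (c + 4)*(c^2 + 3*c) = (c + 3)*(c + 4)*(c)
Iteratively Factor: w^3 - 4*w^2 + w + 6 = (w + 1)*(w^2 - 5*w + 6) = (w - 2)*(w + 1)*(w - 3)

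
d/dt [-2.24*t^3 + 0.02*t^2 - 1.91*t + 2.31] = -6.72*t^2 + 0.04*t - 1.91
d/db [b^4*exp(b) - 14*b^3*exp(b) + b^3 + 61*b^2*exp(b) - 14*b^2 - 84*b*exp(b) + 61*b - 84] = b^4*exp(b) - 10*b^3*exp(b) + 19*b^2*exp(b) + 3*b^2 + 38*b*exp(b) - 28*b - 84*exp(b) + 61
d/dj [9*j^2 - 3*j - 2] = 18*j - 3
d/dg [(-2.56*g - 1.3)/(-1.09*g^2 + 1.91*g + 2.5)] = (2.7904*g^2 - 4.8896*g - (2.18*g - 1.91)*(2.56*g + 1.3) - 6.4)/(-1.09*g^2 + 1.91*g + 2.5)^2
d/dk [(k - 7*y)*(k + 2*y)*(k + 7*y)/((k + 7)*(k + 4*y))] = (-(k + 7)*(k - 7*y)*(k + 2*y)*(k + 7*y) + (k + 7)*(k + 4*y)*((k - 7*y)*(k + 2*y) + (k - 7*y)*(k + 7*y) + (k + 2*y)*(k + 7*y)) - (k - 7*y)*(k + 2*y)*(k + 4*y)*(k + 7*y))/((k + 7)^2*(k + 4*y)^2)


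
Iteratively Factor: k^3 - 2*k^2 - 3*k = (k + 1)*(k^2 - 3*k) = (k - 3)*(k + 1)*(k)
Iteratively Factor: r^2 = (r)*(r)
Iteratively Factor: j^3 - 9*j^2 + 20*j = (j - 4)*(j^2 - 5*j) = j*(j - 4)*(j - 5)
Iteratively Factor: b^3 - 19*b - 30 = (b + 3)*(b^2 - 3*b - 10) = (b - 5)*(b + 3)*(b + 2)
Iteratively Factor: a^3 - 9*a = (a + 3)*(a^2 - 3*a) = a*(a + 3)*(a - 3)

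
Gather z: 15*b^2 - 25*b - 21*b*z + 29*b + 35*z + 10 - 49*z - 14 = 15*b^2 + 4*b + z*(-21*b - 14) - 4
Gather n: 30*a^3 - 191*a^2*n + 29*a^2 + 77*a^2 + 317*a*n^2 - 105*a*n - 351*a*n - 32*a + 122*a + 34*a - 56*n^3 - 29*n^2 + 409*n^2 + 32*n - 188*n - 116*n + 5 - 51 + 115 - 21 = 30*a^3 + 106*a^2 + 124*a - 56*n^3 + n^2*(317*a + 380) + n*(-191*a^2 - 456*a - 272) + 48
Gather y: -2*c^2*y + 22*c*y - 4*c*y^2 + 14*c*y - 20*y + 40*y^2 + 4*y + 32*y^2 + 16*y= y^2*(72 - 4*c) + y*(-2*c^2 + 36*c)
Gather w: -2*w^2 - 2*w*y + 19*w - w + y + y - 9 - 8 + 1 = -2*w^2 + w*(18 - 2*y) + 2*y - 16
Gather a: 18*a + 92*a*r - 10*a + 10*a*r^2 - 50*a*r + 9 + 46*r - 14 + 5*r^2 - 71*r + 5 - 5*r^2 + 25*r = a*(10*r^2 + 42*r + 8)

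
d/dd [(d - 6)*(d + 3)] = 2*d - 3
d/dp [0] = 0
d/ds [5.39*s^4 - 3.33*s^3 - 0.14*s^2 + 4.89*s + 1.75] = 21.56*s^3 - 9.99*s^2 - 0.28*s + 4.89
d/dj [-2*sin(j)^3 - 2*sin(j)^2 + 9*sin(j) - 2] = (-6*sin(j)^2 - 4*sin(j) + 9)*cos(j)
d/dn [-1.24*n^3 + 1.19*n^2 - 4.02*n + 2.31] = -3.72*n^2 + 2.38*n - 4.02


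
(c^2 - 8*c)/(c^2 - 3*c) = (c - 8)/(c - 3)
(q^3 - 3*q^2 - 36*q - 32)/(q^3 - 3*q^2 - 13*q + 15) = (q^3 - 3*q^2 - 36*q - 32)/(q^3 - 3*q^2 - 13*q + 15)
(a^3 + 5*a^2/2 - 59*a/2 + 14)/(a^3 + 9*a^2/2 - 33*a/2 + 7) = (a - 4)/(a - 2)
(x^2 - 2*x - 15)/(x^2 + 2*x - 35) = (x + 3)/(x + 7)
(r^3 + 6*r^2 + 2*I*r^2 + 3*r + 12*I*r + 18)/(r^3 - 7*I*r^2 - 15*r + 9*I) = (r^2 + 3*r*(2 + I) + 18*I)/(r^2 - 6*I*r - 9)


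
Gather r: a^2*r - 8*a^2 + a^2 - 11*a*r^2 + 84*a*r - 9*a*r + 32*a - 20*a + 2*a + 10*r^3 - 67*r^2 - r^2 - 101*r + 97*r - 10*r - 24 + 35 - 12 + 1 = -7*a^2 + 14*a + 10*r^3 + r^2*(-11*a - 68) + r*(a^2 + 75*a - 14)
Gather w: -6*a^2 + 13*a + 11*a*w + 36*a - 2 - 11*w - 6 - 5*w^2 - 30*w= -6*a^2 + 49*a - 5*w^2 + w*(11*a - 41) - 8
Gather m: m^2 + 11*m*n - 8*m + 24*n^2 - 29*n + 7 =m^2 + m*(11*n - 8) + 24*n^2 - 29*n + 7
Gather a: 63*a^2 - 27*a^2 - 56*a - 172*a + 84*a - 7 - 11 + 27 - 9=36*a^2 - 144*a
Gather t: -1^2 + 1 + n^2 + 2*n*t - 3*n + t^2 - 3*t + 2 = n^2 - 3*n + t^2 + t*(2*n - 3) + 2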